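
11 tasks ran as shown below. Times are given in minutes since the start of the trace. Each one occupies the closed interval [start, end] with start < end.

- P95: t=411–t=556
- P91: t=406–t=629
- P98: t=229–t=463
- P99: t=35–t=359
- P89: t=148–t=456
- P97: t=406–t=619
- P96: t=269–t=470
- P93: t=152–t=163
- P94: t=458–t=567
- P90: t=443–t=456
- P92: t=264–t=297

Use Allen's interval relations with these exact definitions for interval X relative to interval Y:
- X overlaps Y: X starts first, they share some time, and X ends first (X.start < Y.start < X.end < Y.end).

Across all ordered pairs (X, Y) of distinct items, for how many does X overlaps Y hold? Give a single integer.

Checking all 110 ordered pairs for relation 'overlaps'; matching pairs in alphabetical order:
(P89, P91): P89 overlaps P91 ✓
(P89, P95): P89 overlaps P95 ✓
(P89, P96): P89 overlaps P96 ✓
(P89, P97): P89 overlaps P97 ✓
(P89, P98): P89 overlaps P98 ✓
(P92, P96): P92 overlaps P96 ✓
(P95, P94): P95 overlaps P94 ✓
(P96, P91): P96 overlaps P91 ✓
(P96, P94): P96 overlaps P94 ✓
(P96, P95): P96 overlaps P95 ✓
(P96, P97): P96 overlaps P97 ✓
(P98, P91): P98 overlaps P91 ✓
(P98, P94): P98 overlaps P94 ✓
(P98, P95): P98 overlaps P95 ✓
(P98, P96): P98 overlaps P96 ✓
(P98, P97): P98 overlaps P97 ✓
(P99, P89): P99 overlaps P89 ✓
(P99, P96): P99 overlaps P96 ✓
(P99, P98): P99 overlaps P98 ✓
Count: 19.

19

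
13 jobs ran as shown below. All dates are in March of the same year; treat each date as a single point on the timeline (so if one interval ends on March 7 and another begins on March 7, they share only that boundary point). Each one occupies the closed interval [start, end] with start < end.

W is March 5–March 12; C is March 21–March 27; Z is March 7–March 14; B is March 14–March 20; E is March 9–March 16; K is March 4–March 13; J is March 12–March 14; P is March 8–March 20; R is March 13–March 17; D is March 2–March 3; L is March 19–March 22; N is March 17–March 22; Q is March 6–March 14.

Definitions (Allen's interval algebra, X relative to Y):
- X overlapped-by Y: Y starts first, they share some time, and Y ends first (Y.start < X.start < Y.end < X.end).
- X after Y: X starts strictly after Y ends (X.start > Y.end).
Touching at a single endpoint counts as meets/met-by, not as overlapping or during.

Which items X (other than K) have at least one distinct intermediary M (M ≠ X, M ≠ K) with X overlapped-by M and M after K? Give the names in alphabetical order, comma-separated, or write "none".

Target K = [March 4, March 13].
Intermediaries M with M after K: B, C, L, N.
Via B — items with X overlapped-by B: L, N.
Via C — items with X overlapped-by C: none.
Via L — items with X overlapped-by L: C.
Via N — items with X overlapped-by N: C.
Union: C, L, N.

C, L, N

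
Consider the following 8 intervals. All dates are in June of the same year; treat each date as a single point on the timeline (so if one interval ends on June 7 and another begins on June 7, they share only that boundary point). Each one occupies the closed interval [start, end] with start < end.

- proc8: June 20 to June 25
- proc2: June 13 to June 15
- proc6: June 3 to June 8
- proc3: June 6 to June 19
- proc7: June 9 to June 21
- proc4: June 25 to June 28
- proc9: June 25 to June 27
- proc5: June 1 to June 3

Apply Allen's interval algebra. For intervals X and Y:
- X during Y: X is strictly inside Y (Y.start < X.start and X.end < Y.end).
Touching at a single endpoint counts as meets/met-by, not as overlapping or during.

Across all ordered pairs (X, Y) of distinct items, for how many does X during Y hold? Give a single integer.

Checking all 56 ordered pairs for relation 'during'; matching pairs in alphabetical order:
(proc2, proc3): proc2 during proc3 ✓
(proc2, proc7): proc2 during proc7 ✓
Count: 2.

2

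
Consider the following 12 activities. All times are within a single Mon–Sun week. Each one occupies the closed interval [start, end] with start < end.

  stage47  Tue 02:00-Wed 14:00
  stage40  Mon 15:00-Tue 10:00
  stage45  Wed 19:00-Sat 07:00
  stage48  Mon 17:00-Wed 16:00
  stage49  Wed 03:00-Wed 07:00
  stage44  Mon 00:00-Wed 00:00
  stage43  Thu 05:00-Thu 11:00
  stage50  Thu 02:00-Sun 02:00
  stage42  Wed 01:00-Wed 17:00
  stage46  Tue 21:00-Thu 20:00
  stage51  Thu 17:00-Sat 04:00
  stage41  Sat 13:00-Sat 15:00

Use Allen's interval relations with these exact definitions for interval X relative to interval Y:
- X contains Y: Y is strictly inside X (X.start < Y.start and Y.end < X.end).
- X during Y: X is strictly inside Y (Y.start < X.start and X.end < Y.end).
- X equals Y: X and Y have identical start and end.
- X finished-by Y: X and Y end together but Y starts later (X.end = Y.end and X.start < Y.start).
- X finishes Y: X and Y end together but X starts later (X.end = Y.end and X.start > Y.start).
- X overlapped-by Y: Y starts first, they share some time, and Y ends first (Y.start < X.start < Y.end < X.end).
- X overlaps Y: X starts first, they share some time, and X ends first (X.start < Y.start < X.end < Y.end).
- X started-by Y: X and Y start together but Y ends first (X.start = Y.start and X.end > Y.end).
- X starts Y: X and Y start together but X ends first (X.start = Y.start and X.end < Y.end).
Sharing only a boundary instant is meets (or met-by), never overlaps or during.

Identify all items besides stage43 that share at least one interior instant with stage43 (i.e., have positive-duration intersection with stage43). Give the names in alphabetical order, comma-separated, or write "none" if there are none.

stage45, stage46, stage50

Target stage43 = [Thu 05:00, Thu 11:00].
stage40 [Mon 15:00, Tue 10:00] → before → no.
stage41 [Sat 13:00, Sat 15:00] → after → no.
stage42 [Wed 01:00, Wed 17:00] → before → no.
stage44 [Mon 00:00, Wed 00:00] → before → no.
stage45 [Wed 19:00, Sat 07:00] → contains → yes.
stage46 [Tue 21:00, Thu 20:00] → contains → yes.
stage47 [Tue 02:00, Wed 14:00] → before → no.
stage48 [Mon 17:00, Wed 16:00] → before → no.
stage49 [Wed 03:00, Wed 07:00] → before → no.
stage50 [Thu 02:00, Sun 02:00] → contains → yes.
stage51 [Thu 17:00, Sat 04:00] → after → no.
Result: stage45, stage46, stage50.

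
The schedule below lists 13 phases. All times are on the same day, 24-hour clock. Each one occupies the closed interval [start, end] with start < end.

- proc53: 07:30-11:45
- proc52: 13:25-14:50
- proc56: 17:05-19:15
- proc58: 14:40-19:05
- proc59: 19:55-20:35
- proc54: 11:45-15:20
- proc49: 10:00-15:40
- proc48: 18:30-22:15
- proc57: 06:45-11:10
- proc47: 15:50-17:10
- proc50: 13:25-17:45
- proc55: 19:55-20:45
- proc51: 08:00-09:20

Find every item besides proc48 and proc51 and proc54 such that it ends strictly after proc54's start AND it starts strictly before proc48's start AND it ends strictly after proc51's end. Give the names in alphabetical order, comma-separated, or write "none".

proc47, proc49, proc50, proc52, proc56, proc58

Conditions: its end is strictly after proc54's start (X.end > 11:45) AND its start is strictly before proc48's start (X.start < 18:30) AND its end is strictly after proc51's end (X.end > 09:20).
proc47: end 17:10 > 11:45? ✓; start 15:50 < 18:30? ✓; end 17:10 > 09:20? ✓ → yes.
proc49: end 15:40 > 11:45? ✓; start 10:00 < 18:30? ✓; end 15:40 > 09:20? ✓ → yes.
proc50: end 17:45 > 11:45? ✓; start 13:25 < 18:30? ✓; end 17:45 > 09:20? ✓ → yes.
proc52: end 14:50 > 11:45? ✓; start 13:25 < 18:30? ✓; end 14:50 > 09:20? ✓ → yes.
proc53: end 11:45 > 11:45? ✗; start 07:30 < 18:30? ✓; end 11:45 > 09:20? ✓ → no.
proc55: end 20:45 > 11:45? ✓; start 19:55 < 18:30? ✗; end 20:45 > 09:20? ✓ → no.
proc56: end 19:15 > 11:45? ✓; start 17:05 < 18:30? ✓; end 19:15 > 09:20? ✓ → yes.
proc57: end 11:10 > 11:45? ✗; start 06:45 < 18:30? ✓; end 11:10 > 09:20? ✓ → no.
proc58: end 19:05 > 11:45? ✓; start 14:40 < 18:30? ✓; end 19:05 > 09:20? ✓ → yes.
proc59: end 20:35 > 11:45? ✓; start 19:55 < 18:30? ✗; end 20:35 > 09:20? ✓ → no.
Result: proc47, proc49, proc50, proc52, proc56, proc58.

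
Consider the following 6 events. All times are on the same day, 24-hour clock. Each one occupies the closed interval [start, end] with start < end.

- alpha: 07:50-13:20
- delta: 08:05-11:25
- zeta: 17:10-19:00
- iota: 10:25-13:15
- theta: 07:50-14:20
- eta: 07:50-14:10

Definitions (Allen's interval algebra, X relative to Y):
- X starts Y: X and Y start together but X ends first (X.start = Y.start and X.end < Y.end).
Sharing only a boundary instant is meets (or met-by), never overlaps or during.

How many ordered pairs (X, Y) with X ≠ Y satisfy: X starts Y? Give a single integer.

Checking all 30 ordered pairs for relation 'starts'; matching pairs in alphabetical order:
(alpha, eta): alpha starts eta ✓
(alpha, theta): alpha starts theta ✓
(eta, theta): eta starts theta ✓
Count: 3.

3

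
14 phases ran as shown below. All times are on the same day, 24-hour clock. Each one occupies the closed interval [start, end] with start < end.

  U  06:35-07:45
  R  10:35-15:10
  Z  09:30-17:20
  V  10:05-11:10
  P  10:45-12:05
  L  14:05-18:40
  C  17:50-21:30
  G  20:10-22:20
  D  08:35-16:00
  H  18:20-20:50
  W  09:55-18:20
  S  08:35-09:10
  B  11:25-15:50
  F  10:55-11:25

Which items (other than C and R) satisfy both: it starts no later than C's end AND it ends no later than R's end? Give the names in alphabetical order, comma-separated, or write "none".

Conditions: its start is no later than C's end (X.start <= 21:30) AND its end is no later than R's end (X.end <= 15:10).
B: start 11:25 <= 21:30? ✓; end 15:50 <= 15:10? ✗ → no.
D: start 08:35 <= 21:30? ✓; end 16:00 <= 15:10? ✗ → no.
F: start 10:55 <= 21:30? ✓; end 11:25 <= 15:10? ✓ → yes.
G: start 20:10 <= 21:30? ✓; end 22:20 <= 15:10? ✗ → no.
H: start 18:20 <= 21:30? ✓; end 20:50 <= 15:10? ✗ → no.
L: start 14:05 <= 21:30? ✓; end 18:40 <= 15:10? ✗ → no.
P: start 10:45 <= 21:30? ✓; end 12:05 <= 15:10? ✓ → yes.
S: start 08:35 <= 21:30? ✓; end 09:10 <= 15:10? ✓ → yes.
U: start 06:35 <= 21:30? ✓; end 07:45 <= 15:10? ✓ → yes.
V: start 10:05 <= 21:30? ✓; end 11:10 <= 15:10? ✓ → yes.
W: start 09:55 <= 21:30? ✓; end 18:20 <= 15:10? ✗ → no.
Z: start 09:30 <= 21:30? ✓; end 17:20 <= 15:10? ✗ → no.
Result: F, P, S, U, V.

F, P, S, U, V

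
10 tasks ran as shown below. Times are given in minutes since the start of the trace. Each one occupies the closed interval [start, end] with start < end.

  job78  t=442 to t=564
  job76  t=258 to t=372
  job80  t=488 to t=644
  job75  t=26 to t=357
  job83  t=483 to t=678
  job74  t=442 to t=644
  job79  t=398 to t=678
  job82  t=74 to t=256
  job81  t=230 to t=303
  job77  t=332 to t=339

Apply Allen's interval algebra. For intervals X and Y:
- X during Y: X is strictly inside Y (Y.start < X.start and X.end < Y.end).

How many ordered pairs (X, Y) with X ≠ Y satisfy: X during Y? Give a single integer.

Checking all 90 ordered pairs for relation 'during'; matching pairs in alphabetical order:
(job74, job79): job74 during job79 ✓
(job77, job75): job77 during job75 ✓
(job77, job76): job77 during job76 ✓
(job78, job79): job78 during job79 ✓
(job80, job79): job80 during job79 ✓
(job80, job83): job80 during job83 ✓
(job81, job75): job81 during job75 ✓
(job82, job75): job82 during job75 ✓
Count: 8.

8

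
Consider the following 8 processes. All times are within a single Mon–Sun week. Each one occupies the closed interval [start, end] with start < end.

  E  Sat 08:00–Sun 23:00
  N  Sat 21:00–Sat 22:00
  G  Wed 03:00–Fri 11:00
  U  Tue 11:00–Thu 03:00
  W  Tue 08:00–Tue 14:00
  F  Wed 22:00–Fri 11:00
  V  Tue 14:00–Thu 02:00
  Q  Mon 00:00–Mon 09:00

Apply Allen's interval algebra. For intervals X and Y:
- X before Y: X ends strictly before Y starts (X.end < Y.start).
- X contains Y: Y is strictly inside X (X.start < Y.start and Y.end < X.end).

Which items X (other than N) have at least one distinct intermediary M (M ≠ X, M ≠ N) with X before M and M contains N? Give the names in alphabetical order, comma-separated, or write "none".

F, G, Q, U, V, W

Target N = [Sat 21:00, Sat 22:00].
Intermediaries M with M contains N: E.
Via E — items with X before E: F, G, Q, U, V, W.
Union: F, G, Q, U, V, W.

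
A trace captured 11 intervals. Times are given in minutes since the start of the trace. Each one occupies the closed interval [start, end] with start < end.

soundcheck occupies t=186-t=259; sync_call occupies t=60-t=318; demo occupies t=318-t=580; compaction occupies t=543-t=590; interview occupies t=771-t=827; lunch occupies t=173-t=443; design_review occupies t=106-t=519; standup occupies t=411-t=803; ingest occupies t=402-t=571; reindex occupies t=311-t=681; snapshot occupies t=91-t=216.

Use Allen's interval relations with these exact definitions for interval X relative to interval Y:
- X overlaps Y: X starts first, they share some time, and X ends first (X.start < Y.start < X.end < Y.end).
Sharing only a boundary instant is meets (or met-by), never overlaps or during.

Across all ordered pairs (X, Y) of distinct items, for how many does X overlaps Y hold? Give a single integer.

Checking all 110 ordered pairs for relation 'overlaps'; matching pairs in alphabetical order:
(demo, compaction): demo overlaps compaction ✓
(demo, standup): demo overlaps standup ✓
(design_review, demo): design_review overlaps demo ✓
(design_review, ingest): design_review overlaps ingest ✓
(design_review, reindex): design_review overlaps reindex ✓
(design_review, standup): design_review overlaps standup ✓
(ingest, compaction): ingest overlaps compaction ✓
(ingest, standup): ingest overlaps standup ✓
(lunch, demo): lunch overlaps demo ✓
(lunch, ingest): lunch overlaps ingest ✓
(lunch, reindex): lunch overlaps reindex ✓
(lunch, standup): lunch overlaps standup ✓
(reindex, standup): reindex overlaps standup ✓
(snapshot, design_review): snapshot overlaps design_review ✓
(snapshot, lunch): snapshot overlaps lunch ✓
(snapshot, soundcheck): snapshot overlaps soundcheck ✓
(standup, interview): standup overlaps interview ✓
(sync_call, design_review): sync_call overlaps design_review ✓
(sync_call, lunch): sync_call overlaps lunch ✓
(sync_call, reindex): sync_call overlaps reindex ✓
Count: 20.

20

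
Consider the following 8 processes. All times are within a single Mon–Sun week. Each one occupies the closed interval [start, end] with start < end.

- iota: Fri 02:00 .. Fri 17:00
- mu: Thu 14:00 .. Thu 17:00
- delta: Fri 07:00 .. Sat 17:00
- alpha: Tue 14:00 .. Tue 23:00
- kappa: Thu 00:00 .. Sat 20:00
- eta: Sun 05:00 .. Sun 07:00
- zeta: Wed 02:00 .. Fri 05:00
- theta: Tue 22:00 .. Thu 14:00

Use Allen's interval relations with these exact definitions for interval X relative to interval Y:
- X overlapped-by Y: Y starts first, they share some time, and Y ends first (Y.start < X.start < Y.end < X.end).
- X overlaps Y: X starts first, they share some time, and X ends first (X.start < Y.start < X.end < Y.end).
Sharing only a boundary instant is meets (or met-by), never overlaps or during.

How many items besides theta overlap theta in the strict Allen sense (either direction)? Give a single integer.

Target theta = [Tue 22:00, Thu 14:00].
alpha [Tue 14:00, Tue 23:00] → overlaps → counts.
delta [Fri 07:00, Sat 17:00] → after → no.
eta [Sun 05:00, Sun 07:00] → after → no.
iota [Fri 02:00, Fri 17:00] → after → no.
kappa [Thu 00:00, Sat 20:00] → overlapped-by → counts.
mu [Thu 14:00, Thu 17:00] → met-by → no.
zeta [Wed 02:00, Fri 05:00] → overlapped-by → counts.
Total: 3.

3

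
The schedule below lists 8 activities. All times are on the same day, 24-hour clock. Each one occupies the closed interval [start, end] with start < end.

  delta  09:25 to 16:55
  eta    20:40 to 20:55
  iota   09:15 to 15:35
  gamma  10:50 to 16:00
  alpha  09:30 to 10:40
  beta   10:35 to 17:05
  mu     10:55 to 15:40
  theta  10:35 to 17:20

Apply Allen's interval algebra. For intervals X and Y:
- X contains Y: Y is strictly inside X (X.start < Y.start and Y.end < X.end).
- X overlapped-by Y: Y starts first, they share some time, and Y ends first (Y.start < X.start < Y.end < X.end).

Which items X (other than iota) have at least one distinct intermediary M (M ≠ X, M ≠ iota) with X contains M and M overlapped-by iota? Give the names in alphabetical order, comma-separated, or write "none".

Target iota = [09:15, 15:35].
Intermediaries M with M overlapped-by iota: beta, delta, gamma, mu, theta.
Via beta — items with X contains beta: none.
Via delta — items with X contains delta: none.
Via gamma — items with X contains gamma: beta, delta, theta.
Via mu — items with X contains mu: beta, delta, gamma, theta.
Via theta — items with X contains theta: none.
Union: beta, delta, gamma, theta.

beta, delta, gamma, theta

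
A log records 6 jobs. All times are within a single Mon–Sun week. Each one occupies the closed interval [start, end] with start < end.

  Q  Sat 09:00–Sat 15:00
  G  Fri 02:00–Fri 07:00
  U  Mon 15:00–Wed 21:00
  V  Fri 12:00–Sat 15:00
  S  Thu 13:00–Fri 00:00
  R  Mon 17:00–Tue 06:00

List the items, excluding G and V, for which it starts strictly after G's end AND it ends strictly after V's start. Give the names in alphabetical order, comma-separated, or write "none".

Conditions: its start is strictly after G's end (X.start > Fri 07:00) AND its end is strictly after V's start (X.end > Fri 12:00).
Q: start Sat 09:00 > Fri 07:00? ✓; end Sat 15:00 > Fri 12:00? ✓ → yes.
R: start Mon 17:00 > Fri 07:00? ✗; end Tue 06:00 > Fri 12:00? ✗ → no.
S: start Thu 13:00 > Fri 07:00? ✗; end Fri 00:00 > Fri 12:00? ✗ → no.
U: start Mon 15:00 > Fri 07:00? ✗; end Wed 21:00 > Fri 12:00? ✗ → no.
Result: Q.

Q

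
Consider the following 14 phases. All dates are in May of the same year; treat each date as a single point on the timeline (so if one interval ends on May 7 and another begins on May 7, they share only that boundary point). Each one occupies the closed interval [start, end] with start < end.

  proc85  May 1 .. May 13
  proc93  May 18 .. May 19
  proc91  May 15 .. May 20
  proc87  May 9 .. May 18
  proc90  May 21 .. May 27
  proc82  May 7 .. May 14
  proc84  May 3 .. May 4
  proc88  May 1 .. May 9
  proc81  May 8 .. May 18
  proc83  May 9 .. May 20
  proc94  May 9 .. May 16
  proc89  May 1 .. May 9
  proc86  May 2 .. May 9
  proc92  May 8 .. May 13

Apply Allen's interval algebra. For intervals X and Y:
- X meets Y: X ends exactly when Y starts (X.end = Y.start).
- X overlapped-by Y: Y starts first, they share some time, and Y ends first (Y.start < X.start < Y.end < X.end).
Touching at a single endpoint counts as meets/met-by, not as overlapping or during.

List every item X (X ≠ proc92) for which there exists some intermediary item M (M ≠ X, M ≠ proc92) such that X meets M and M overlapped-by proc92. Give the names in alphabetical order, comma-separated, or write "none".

proc86, proc88, proc89

Target proc92 = [May 8, May 13].
Intermediaries M with M overlapped-by proc92: proc83, proc87, proc94.
Via proc83 — items with X meets proc83: proc86, proc88, proc89.
Via proc87 — items with X meets proc87: proc86, proc88, proc89.
Via proc94 — items with X meets proc94: proc86, proc88, proc89.
Union: proc86, proc88, proc89.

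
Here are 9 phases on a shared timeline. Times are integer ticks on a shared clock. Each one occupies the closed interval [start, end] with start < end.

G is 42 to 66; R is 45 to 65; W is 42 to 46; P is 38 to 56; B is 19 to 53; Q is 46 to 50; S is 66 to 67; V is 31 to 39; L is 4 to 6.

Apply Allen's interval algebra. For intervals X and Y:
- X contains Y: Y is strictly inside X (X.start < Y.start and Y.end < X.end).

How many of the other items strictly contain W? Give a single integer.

2

Target W = [42, 46].
B [19, 53] → contains → counts.
G [42, 66] → started-by → no.
L [4, 6] → before → no.
P [38, 56] → contains → counts.
Q [46, 50] → met-by → no.
R [45, 65] → overlapped-by → no.
S [66, 67] → after → no.
V [31, 39] → before → no.
Total: 2.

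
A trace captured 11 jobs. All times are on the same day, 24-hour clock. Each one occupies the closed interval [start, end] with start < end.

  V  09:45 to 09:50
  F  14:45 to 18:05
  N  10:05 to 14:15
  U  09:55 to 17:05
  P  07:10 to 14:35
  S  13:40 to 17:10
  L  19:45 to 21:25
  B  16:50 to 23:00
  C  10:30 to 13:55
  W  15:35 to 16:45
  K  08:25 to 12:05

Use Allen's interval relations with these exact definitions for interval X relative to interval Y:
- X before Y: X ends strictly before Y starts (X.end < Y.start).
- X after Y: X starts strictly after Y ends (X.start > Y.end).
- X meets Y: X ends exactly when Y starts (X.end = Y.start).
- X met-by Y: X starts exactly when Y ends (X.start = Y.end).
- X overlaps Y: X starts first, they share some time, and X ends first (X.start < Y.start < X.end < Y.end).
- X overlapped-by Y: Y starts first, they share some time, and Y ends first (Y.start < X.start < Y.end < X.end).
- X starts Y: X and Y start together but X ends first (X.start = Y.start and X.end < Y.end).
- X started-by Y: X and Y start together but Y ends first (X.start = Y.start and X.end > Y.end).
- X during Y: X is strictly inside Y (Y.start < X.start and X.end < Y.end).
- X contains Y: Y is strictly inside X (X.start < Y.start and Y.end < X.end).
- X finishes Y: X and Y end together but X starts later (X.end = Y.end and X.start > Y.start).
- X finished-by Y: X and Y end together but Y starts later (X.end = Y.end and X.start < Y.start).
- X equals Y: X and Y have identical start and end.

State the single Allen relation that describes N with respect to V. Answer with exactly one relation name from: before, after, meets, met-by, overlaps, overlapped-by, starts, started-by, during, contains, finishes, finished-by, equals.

after

N = [10:05, 14:15]; V = [09:45, 09:50].
Compare endpoints: N.start > V.start, N.start > V.end, N.end > V.start, N.end > V.end.
That pattern is 'after'.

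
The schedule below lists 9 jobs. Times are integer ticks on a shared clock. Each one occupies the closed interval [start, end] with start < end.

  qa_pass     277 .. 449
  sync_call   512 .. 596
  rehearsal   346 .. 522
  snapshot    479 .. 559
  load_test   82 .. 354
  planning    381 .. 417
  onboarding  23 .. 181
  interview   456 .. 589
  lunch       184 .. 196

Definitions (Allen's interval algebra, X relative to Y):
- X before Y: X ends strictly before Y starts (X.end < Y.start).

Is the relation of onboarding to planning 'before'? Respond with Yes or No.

onboarding = [23, 181], planning = [381, 417].
Actual relation of onboarding to planning: before.
Asked whether 'before' holds → Yes.

Yes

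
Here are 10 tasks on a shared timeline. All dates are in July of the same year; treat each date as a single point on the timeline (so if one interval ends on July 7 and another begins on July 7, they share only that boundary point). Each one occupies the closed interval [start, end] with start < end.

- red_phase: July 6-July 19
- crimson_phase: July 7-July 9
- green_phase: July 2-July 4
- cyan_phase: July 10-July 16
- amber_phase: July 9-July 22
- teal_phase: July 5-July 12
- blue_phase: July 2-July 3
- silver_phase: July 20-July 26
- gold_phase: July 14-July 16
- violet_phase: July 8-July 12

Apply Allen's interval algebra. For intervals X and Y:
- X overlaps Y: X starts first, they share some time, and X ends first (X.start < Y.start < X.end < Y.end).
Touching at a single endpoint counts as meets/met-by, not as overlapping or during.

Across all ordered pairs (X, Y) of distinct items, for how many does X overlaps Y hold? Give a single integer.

8

Checking all 90 ordered pairs for relation 'overlaps'; matching pairs in alphabetical order:
(amber_phase, silver_phase): amber_phase overlaps silver_phase ✓
(crimson_phase, violet_phase): crimson_phase overlaps violet_phase ✓
(red_phase, amber_phase): red_phase overlaps amber_phase ✓
(teal_phase, amber_phase): teal_phase overlaps amber_phase ✓
(teal_phase, cyan_phase): teal_phase overlaps cyan_phase ✓
(teal_phase, red_phase): teal_phase overlaps red_phase ✓
(violet_phase, amber_phase): violet_phase overlaps amber_phase ✓
(violet_phase, cyan_phase): violet_phase overlaps cyan_phase ✓
Count: 8.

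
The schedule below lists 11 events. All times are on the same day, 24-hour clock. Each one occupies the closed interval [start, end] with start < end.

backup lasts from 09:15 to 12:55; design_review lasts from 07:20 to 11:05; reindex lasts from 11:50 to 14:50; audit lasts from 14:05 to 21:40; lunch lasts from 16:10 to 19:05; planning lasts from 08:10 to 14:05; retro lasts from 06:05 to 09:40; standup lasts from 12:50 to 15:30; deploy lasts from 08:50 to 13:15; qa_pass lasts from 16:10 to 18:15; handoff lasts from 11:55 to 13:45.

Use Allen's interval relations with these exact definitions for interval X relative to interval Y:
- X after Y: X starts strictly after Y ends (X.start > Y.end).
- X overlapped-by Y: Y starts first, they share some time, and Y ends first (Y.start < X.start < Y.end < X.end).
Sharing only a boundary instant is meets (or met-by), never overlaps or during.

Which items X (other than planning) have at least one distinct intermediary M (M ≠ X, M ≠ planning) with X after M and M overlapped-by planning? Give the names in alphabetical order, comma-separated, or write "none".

lunch, qa_pass

Target planning = [08:10, 14:05].
Intermediaries M with M overlapped-by planning: reindex, standup.
Via reindex — items with X after reindex: lunch, qa_pass.
Via standup — items with X after standup: lunch, qa_pass.
Union: lunch, qa_pass.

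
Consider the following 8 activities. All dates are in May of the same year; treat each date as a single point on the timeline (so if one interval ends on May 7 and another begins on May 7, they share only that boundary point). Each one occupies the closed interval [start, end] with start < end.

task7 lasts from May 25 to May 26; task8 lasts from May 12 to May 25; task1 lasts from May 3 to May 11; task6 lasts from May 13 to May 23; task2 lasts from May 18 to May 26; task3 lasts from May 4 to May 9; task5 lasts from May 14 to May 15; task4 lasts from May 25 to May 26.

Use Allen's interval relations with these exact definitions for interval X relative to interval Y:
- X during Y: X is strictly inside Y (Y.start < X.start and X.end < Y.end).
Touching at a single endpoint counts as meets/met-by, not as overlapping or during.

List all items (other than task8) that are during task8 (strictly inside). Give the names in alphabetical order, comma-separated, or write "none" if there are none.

task5, task6

Target task8 = [May 12, May 25].
task1 [May 3, May 11] → before → no.
task2 [May 18, May 26] → overlapped-by → no.
task3 [May 4, May 9] → before → no.
task4 [May 25, May 26] → met-by → no.
task5 [May 14, May 15] → during → yes.
task6 [May 13, May 23] → during → yes.
task7 [May 25, May 26] → met-by → no.
Result: task5, task6.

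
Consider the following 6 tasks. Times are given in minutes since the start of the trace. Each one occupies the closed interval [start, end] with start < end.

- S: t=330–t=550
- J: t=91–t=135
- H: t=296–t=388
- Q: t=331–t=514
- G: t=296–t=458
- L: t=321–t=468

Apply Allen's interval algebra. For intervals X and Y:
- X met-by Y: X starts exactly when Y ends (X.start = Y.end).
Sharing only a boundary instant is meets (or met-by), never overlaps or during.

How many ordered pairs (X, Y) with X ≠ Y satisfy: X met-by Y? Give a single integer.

Checking all 30 ordered pairs for relation 'met-by'; matching pairs in alphabetical order:
No pair satisfies it.
Count: 0.

0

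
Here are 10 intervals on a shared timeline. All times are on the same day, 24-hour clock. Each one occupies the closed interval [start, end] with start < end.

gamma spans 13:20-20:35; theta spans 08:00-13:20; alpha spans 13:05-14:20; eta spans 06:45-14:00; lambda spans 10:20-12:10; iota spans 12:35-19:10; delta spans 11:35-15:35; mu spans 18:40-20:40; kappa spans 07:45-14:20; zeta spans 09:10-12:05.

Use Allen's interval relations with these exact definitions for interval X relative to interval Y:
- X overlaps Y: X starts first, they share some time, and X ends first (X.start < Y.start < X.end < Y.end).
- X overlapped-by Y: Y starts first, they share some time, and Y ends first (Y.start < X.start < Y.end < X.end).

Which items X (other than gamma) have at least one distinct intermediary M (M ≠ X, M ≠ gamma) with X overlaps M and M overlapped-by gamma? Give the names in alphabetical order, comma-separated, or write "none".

iota

Target gamma = [13:20, 20:35].
Intermediaries M with M overlapped-by gamma: mu.
Via mu — items with X overlaps mu: iota.
Union: iota.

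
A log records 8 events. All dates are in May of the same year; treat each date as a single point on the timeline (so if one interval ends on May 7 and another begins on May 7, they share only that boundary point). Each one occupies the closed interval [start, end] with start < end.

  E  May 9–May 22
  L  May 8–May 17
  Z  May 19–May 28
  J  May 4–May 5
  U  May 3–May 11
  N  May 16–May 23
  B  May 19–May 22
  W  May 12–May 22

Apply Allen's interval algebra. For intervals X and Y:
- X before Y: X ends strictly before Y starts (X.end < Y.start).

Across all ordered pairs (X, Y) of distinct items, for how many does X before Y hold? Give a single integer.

12

Checking all 56 ordered pairs for relation 'before'; matching pairs in alphabetical order:
(J, B): J before B ✓
(J, E): J before E ✓
(J, L): J before L ✓
(J, N): J before N ✓
(J, W): J before W ✓
(J, Z): J before Z ✓
(L, B): L before B ✓
(L, Z): L before Z ✓
(U, B): U before B ✓
(U, N): U before N ✓
(U, W): U before W ✓
(U, Z): U before Z ✓
Count: 12.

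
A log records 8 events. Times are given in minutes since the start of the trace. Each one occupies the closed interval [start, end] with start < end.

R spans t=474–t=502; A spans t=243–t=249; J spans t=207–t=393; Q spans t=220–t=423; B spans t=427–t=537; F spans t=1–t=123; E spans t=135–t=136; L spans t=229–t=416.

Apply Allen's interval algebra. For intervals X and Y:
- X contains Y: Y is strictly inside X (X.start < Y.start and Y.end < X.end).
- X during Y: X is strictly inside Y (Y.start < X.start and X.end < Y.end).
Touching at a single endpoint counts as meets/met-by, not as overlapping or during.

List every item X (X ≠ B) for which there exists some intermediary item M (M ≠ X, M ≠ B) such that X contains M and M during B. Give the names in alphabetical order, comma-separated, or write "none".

none

Target B = [t=427, t=537].
Intermediaries M with M during B: R.
Via R — items with X contains R: none.
Union: none.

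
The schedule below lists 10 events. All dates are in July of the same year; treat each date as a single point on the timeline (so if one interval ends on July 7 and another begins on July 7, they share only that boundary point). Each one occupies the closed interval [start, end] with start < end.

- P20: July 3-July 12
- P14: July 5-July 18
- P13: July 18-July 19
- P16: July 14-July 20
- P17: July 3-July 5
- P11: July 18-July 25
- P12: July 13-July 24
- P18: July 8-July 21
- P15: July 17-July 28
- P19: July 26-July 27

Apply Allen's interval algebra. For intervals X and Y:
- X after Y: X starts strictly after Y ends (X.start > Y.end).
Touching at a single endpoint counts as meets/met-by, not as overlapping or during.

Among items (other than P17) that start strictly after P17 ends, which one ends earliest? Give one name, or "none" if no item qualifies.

P13

Target P17 = [July 3, July 5].
P11 [July 18, July 25] → after → candidate.
P12 [July 13, July 24] → after → candidate.
P13 [July 18, July 19] → after → candidate.
P14 [July 5, July 18] → met-by → excluded.
P15 [July 17, July 28] → after → candidate.
P16 [July 14, July 20] → after → candidate.
P18 [July 8, July 21] → after → candidate.
P19 [July 26, July 27] → after → candidate.
P20 [July 3, July 12] → started-by → excluded.
Among candidates, earliest end is July 19 → P13.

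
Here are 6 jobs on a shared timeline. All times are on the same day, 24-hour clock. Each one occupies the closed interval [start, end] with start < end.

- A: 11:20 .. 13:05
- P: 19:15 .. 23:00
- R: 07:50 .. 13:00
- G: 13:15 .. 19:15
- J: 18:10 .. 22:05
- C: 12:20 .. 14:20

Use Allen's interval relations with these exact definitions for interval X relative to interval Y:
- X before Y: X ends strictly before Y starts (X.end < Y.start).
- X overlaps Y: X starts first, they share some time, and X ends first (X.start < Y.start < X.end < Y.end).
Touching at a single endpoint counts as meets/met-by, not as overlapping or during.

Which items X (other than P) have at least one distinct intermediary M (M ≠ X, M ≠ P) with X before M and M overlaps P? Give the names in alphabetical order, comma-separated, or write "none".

A, C, R

Target P = [19:15, 23:00].
Intermediaries M with M overlaps P: J.
Via J — items with X before J: A, C, R.
Union: A, C, R.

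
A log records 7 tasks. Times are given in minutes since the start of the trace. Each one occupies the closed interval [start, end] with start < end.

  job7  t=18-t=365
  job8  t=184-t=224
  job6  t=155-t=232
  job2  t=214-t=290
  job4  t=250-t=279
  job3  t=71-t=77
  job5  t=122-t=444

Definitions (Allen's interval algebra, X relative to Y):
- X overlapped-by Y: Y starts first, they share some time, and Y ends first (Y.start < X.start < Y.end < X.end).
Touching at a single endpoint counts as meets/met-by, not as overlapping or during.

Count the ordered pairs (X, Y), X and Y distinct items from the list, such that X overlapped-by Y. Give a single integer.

Checking all 42 ordered pairs for relation 'overlapped-by'; matching pairs in alphabetical order:
(job2, job6): job2 overlapped-by job6 ✓
(job2, job8): job2 overlapped-by job8 ✓
(job5, job7): job5 overlapped-by job7 ✓
Count: 3.

3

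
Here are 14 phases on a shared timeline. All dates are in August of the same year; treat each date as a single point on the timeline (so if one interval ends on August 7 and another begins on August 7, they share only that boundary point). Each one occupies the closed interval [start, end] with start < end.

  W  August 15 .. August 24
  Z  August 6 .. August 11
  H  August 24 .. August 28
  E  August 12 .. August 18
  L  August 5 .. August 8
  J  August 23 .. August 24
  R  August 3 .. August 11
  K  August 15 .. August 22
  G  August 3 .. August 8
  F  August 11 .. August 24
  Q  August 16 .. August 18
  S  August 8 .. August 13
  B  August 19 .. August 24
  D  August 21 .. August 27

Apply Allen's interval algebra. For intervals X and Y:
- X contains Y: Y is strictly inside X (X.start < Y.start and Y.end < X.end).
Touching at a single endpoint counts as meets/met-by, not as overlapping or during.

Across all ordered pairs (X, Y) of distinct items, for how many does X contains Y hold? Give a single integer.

7

Checking all 182 ordered pairs for relation 'contains'; matching pairs in alphabetical order:
(D, J): D contains J ✓
(F, E): F contains E ✓
(F, K): F contains K ✓
(F, Q): F contains Q ✓
(K, Q): K contains Q ✓
(R, L): R contains L ✓
(W, Q): W contains Q ✓
Count: 7.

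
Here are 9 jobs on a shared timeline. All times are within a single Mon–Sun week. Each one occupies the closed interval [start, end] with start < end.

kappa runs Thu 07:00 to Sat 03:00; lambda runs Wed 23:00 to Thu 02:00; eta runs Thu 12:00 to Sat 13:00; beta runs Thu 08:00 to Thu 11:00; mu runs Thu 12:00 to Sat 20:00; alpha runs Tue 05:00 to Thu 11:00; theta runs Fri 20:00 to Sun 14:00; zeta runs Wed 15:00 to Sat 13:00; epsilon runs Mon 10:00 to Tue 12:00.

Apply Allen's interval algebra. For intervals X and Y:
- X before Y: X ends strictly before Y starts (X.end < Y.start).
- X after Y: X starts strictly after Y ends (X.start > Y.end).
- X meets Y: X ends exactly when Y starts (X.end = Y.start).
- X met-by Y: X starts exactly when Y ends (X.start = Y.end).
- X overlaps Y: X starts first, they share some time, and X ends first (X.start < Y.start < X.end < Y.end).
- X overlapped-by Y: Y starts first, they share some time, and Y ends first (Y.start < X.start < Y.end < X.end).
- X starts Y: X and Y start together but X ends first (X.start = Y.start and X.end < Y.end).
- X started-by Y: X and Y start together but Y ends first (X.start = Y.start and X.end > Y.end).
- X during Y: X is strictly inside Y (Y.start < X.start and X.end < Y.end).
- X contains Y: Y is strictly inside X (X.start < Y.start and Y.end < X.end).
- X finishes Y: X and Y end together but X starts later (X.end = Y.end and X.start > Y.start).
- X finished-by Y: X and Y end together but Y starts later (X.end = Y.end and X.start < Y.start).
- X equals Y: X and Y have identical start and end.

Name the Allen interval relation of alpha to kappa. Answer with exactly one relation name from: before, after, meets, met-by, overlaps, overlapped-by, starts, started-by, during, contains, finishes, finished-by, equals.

overlaps

alpha = [Tue 05:00, Thu 11:00]; kappa = [Thu 07:00, Sat 03:00].
Compare endpoints: alpha.start < kappa.start, alpha.start < kappa.end, alpha.end > kappa.start, alpha.end < kappa.end.
That pattern is 'overlaps'.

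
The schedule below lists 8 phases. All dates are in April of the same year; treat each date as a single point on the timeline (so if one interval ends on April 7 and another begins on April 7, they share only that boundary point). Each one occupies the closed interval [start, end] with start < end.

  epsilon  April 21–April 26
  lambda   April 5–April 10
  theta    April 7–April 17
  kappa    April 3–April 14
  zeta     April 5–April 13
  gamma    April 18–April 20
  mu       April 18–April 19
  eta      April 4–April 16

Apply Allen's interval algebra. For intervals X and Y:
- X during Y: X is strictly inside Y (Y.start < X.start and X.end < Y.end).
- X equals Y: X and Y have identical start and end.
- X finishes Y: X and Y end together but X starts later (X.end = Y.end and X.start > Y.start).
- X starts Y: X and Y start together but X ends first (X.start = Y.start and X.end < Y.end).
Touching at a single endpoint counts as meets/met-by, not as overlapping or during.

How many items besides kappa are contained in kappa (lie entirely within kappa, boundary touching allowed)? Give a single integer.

Target kappa = [April 3, April 14].
epsilon [April 21, April 26] → after → no.
eta [April 4, April 16] → overlapped-by → no.
gamma [April 18, April 20] → after → no.
lambda [April 5, April 10] → during → counts.
mu [April 18, April 19] → after → no.
theta [April 7, April 17] → overlapped-by → no.
zeta [April 5, April 13] → during → counts.
Total: 2.

2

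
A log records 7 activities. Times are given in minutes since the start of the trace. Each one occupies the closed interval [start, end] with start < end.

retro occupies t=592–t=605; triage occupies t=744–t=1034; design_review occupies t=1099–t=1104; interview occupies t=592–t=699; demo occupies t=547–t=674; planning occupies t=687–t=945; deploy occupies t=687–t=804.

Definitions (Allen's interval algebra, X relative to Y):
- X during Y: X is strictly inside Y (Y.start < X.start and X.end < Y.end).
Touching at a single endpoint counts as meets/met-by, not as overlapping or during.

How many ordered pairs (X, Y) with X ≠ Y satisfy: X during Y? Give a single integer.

1

Checking all 42 ordered pairs for relation 'during'; matching pairs in alphabetical order:
(retro, demo): retro during demo ✓
Count: 1.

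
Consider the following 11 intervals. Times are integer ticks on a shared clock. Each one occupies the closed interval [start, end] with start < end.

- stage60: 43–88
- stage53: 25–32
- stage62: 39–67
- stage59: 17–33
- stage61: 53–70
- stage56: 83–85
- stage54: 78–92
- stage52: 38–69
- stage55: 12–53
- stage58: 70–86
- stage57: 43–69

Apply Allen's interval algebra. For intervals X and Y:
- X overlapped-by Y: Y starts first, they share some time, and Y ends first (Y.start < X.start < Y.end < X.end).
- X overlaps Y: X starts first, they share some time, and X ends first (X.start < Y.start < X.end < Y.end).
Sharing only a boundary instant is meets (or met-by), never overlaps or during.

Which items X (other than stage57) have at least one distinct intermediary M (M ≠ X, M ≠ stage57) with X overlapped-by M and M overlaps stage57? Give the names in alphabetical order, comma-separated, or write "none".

Target stage57 = [43, 69].
Intermediaries M with M overlaps stage57: stage55, stage62.
Via stage55 — items with X overlapped-by stage55: stage52, stage60, stage62.
Via stage62 — items with X overlapped-by stage62: stage60, stage61.
Union: stage52, stage60, stage61, stage62.

stage52, stage60, stage61, stage62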